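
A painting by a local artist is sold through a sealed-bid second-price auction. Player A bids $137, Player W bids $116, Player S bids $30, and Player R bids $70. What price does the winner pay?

Bids in descending order: Player A $137 > Player W $116 > Player R $70 > Player S $30.
Player A has the highest bid, so Player A wins.
The second-highest bid is $116, so that is what Player A pays.

Price paid: $116.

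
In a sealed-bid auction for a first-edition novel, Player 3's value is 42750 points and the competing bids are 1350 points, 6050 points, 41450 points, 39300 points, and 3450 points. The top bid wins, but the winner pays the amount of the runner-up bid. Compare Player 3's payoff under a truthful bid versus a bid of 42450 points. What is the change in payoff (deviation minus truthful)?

Payoff change: 0 points.

The highest competing bid is 41450 points.
Bidding truthfully at 42750 points: Player 3 has the top bid, wins, and pays the second-highest bid 41450 points. Payoff = 42750 points − 41450 points = 1300 points.
Bidding 42450 points: Player 3 has the top bid, wins, and pays the second-highest bid 41450 points. Payoff = 42750 points − 41450 points = 1300 points.
Change = 1300 points − 1300 points = 0 points.
The bid only affects whether you win, not the price — here both bids land on the same side of the top rival bid, so the deviation is payoff-neutral.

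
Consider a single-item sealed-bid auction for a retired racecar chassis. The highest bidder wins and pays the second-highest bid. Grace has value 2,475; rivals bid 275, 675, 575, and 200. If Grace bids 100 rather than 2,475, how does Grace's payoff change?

Payoff change: -1,800.

The highest competing bid is 675.
Bidding truthfully at 2,475: Grace has the top bid, wins, and pays the second-highest bid 675. Payoff = 2,475 − 675 = 1,800.
Bidding 100: the top bid is 675 (a rival), so Grace loses. Payoff = 0.
Change = 0 − 1,800 = -1,800.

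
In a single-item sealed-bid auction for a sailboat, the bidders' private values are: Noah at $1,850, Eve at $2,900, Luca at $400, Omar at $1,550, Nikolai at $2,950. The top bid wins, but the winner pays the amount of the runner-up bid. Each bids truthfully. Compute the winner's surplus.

Winner's surplus: $50.

Ordered from highest: Nikolai $2,950, then Eve $2,900, then Noah $1,850, then Omar $1,550, then Luca $400.
Nikolai wins with the top bid and pays the second-highest, $2,900.
Surplus = $2,950 − $2,900 = $50.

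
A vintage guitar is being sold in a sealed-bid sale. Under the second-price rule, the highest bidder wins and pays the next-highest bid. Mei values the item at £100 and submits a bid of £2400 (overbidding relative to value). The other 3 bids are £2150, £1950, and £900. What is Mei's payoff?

Highest competing bid: £2150.
Mei's bid £2400 is the highest overall, so Mei wins and pays the second-highest bid, £2150.
Payoff = value − price = £100 − £2150 = -£2050.
Overbidding won the item at a price above value — truthful bidding would have avoided this loss.

-£2050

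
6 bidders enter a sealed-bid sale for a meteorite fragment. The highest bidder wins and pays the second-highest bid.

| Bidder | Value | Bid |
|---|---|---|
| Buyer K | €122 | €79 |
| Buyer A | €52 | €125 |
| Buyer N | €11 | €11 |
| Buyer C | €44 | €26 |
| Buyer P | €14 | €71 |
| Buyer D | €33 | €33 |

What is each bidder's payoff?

Ordered from highest: Buyer A €125, then Buyer K €79, then Buyer P €71, then Buyer D €33, then Buyer C €26, then Buyer N €11.
Buyer A has the top bid and wins; the price is the second-highest bid, €79.
Buyer A's payoff = €52 − €79 = -€27. All other bidders lose, so their payoff is 0.

Buyer K €0, Buyer A -€27, Buyer N €0, Buyer C €0, Buyer P €0, Buyer D €0.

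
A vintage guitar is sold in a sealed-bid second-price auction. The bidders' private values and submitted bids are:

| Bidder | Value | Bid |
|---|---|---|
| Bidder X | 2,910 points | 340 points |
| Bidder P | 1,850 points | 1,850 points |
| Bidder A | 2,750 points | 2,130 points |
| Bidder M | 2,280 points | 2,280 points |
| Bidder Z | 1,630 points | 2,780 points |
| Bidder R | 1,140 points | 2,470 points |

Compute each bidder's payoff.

Ordered from highest: Bidder Z 2,780 points, then Bidder R 2,470 points, then Bidder M 2,280 points, then Bidder A 2,130 points, then Bidder P 1,850 points, then Bidder X 340 points.
Bidder Z has the top bid and wins; the price is the second-highest bid, 2,470 points.
Bidder Z's payoff = 1,630 points − 2,470 points = -840 points. All other bidders lose, so their payoff is 0.

Payoffs: Bidder X 0 points, Bidder P 0 points, Bidder A 0 points, Bidder M 0 points, Bidder Z -840 points, Bidder R 0 points.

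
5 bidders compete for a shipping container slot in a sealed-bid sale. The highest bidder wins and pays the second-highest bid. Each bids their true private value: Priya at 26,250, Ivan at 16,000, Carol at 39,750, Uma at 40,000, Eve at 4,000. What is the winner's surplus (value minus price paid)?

Winner's surplus: 250.

Ranking the bids: Uma 40,000 > Carol 39,750 > Priya 26,250 > Ivan 16,000 > Eve 4,000.
Uma wins with the top bid and pays the second-highest, 39,750.
Surplus = 40,000 − 39,750 = 250.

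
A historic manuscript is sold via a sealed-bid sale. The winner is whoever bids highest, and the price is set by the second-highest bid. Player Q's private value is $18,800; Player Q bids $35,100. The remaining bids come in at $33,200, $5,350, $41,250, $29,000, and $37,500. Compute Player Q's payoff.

Highest competing bid: $41,250.
Player Q's bid $35,100 is not the highest, so Player Q loses, pays nothing, and earns zero payoff.

Payoff = $0.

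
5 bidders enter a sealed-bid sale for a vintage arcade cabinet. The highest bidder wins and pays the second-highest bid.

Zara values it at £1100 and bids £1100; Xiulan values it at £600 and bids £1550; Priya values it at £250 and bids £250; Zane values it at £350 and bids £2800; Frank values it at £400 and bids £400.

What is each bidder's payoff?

Payoffs: Zara £0, Xiulan £0, Priya £0, Zane -£1200, Frank £0.

Sorted high to low: Zane £2800; Xiulan £1550; Zara £1100; Frank £400; Priya £250.
Zane has the top bid and wins; the price is the second-highest bid, £1550.
Zane's payoff = £350 − £1550 = -£1200. All other bidders lose, so their payoff is 0.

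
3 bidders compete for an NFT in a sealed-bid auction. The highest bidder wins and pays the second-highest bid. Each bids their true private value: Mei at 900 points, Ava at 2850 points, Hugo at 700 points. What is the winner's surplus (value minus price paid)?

Winner's surplus: 1950 points.

Sorted high to low: Ava 2850 points > Mei 900 points > Hugo 700 points.
Ava wins with the top bid and pays the second-highest, 900 points.
Surplus = 2850 points − 900 points = 1950 points.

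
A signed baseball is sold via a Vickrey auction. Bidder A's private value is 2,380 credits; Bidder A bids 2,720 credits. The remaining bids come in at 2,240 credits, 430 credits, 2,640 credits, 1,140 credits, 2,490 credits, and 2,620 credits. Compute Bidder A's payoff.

Highest competing bid: 2,640 credits.
Bidder A's bid 2,720 credits is the highest overall, so Bidder A wins and pays the second-highest bid, 2,640 credits.
Payoff = value − price = 2,380 credits − 2,640 credits = -260 credits.

Payoff = -260 credits.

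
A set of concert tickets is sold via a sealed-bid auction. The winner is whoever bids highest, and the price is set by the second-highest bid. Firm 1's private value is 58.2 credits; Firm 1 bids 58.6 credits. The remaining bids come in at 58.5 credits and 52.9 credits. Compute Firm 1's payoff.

Payoff = -0.3 credits.

Highest competing bid: 58.5 credits.
Firm 1's bid 58.6 credits is the highest overall, so Firm 1 wins and pays the second-highest bid, 58.5 credits.
Payoff = value − price = 58.2 credits − 58.5 credits = -0.3 credits.
Overbidding won the item at a price above value — truthful bidding would have avoided this loss.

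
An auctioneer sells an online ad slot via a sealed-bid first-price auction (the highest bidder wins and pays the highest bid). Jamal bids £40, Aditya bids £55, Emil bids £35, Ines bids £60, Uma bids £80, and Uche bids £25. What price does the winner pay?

Ordered from highest: Uma £80, then Ines £60, then Aditya £55, then Jamal £40, then Emil £35, then Uche £25.
Uma is the highest bidder, so Uma wins.
Under the first-price rule, the price is the highest bid: £80.

£80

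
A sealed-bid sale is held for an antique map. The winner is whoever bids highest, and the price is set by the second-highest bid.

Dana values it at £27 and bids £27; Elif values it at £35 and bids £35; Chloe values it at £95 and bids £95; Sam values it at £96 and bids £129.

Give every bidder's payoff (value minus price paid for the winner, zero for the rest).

Sorted high to low: Sam £129, then Chloe £95, then Elif £35, then Dana £27.
Sam has the top bid and wins; the price is the second-highest bid, £95.
Sam's payoff = £96 − £95 = £1. All other bidders lose, so their payoff is 0.

Payoffs: Dana £0, Elif £0, Chloe £0, Sam £1.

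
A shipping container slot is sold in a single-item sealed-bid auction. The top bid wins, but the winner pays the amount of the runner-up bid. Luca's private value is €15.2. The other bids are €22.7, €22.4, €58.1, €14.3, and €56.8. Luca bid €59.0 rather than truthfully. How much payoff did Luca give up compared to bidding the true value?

The highest competing bid is €58.1.
Bidding truthfully at €15.2: the top bid is €58.1 (a rival), so Luca loses. Payoff = €0.0.
Bidding €59.0: Luca has the top bid, wins, and pays the second-highest bid €58.1. Payoff = €15.2 − €58.1 = -€42.9.
Regret = truthful payoff − actual payoff = €0.0 − -€42.9 = €42.9.

€42.9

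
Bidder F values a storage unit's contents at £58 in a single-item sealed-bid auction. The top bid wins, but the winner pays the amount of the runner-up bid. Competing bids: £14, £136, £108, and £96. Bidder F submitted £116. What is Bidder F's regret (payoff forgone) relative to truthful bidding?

Regret: £0.

The highest competing bid is £136.
Bidding truthfully at £58: the top bid is £136 (a rival), so Bidder F loses. Payoff = £0.
Bidding £116: the top bid is £136 (a rival), so Bidder F loses. Payoff = £0.
Regret = truthful payoff − actual payoff = £0 − £0 = £0.
The bid only affects whether you win, not the price — here both bids land on the same side of the top rival bid, so the deviation is payoff-neutral.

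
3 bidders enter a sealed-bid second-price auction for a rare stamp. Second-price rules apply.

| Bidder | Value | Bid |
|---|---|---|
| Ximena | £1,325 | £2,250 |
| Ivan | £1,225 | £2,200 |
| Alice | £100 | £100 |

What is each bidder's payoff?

Ordered from highest: Ximena £2,250; Ivan £2,200; Alice £100.
Ximena has the top bid and wins; the price is the second-highest bid, £2,200.
Ximena's payoff = £1,325 − £2,200 = -£875. All other bidders lose, so their payoff is 0.

Payoffs: Ximena -£875, Ivan £0, Alice £0.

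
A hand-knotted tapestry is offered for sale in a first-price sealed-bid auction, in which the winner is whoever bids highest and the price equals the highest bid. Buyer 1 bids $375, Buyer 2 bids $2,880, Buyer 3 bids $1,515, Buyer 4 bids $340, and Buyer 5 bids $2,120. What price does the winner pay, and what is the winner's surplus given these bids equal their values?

Price $2,880; surplus $0.

Sorted high to low: Buyer 2 $2,880; Buyer 5 $2,120; Buyer 3 $1,515; Buyer 1 $375; Buyer 4 $340.
Buyer 2 is the highest bidder, so Buyer 2 wins.
Under the first-price rule, the price is the highest bid: $2,880.
Surplus = $2,880 − $2,880 = $0.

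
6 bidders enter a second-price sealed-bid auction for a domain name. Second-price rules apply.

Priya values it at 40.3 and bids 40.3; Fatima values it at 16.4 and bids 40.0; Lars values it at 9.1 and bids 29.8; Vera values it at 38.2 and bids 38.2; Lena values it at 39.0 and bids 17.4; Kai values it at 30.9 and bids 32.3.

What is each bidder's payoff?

Ordered from highest: Priya 40.3 > Fatima 40.0 > Vera 38.2 > Kai 32.3 > Lars 29.8 > Lena 17.4.
Priya has the top bid and wins; the price is the second-highest bid, 40.0.
Priya's payoff = 40.3 − 40.0 = 0.3. All other bidders lose, so their payoff is 0.

Payoffs: Priya 0.3, Fatima 0.0, Lars 0.0, Vera 0.0, Lena 0.0, Kai 0.0.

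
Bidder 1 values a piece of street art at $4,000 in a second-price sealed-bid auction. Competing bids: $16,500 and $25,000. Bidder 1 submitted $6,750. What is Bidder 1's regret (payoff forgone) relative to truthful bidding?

Regret: $0.

The highest competing bid is $25,000.
Bidding truthfully at $4,000: the top bid is $25,000 (a rival), so Bidder 1 loses. Payoff = $0.
Bidding $6,750: the top bid is $25,000 (a rival), so Bidder 1 loses. Payoff = $0.
Regret = truthful payoff − actual payoff = $0 − $0 = $0.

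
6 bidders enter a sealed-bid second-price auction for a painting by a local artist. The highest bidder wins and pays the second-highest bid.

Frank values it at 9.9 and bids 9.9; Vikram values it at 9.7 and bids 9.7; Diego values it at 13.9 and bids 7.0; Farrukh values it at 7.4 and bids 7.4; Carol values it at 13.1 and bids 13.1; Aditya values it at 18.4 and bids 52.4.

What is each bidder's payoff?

Frank 0.0, Vikram 0.0, Diego 0.0, Farrukh 0.0, Carol 0.0, Aditya 5.3.

Ordered from highest: Aditya 52.4, then Carol 13.1, then Frank 9.9, then Vikram 9.7, then Farrukh 7.4, then Diego 7.0.
Aditya has the top bid and wins; the price is the second-highest bid, 13.1.
Aditya's payoff = 18.4 − 13.1 = 5.3. All other bidders lose, so their payoff is 0.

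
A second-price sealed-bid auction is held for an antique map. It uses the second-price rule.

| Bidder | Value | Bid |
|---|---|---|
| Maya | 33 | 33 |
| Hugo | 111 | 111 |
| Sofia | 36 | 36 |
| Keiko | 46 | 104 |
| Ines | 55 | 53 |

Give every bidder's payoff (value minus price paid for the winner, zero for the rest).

Maya 0, Hugo 7, Sofia 0, Keiko 0, Ines 0.

Ranking the bids: Hugo 111 > Keiko 104 > Ines 53 > Sofia 36 > Maya 33.
Hugo has the top bid and wins; the price is the second-highest bid, 104.
Hugo's payoff = 111 − 104 = 7. All other bidders lose, so their payoff is 0.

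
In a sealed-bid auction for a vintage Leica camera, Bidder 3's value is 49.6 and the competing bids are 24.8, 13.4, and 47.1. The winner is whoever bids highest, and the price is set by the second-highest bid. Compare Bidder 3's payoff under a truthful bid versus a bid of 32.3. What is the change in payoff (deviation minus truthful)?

The highest competing bid is 47.1.
Bidding truthfully at 49.6: Bidder 3 has the top bid, wins, and pays the second-highest bid 47.1. Payoff = 49.6 − 47.1 = 2.5.
Bidding 32.3: the top bid is 47.1 (a rival), so Bidder 3 loses. Payoff = 0.0.
Change = 0.0 − 2.5 = -2.5.

Change in payoff: -2.5.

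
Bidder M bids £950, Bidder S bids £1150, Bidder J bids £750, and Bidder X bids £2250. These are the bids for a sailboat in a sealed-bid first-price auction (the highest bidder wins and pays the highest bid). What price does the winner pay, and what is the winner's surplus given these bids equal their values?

The winner pays £2250 for a surplus of £0.

Ranking the bids: Bidder X £2250, then Bidder S £1150, then Bidder M £950, then Bidder J £750.
Bidder X is the highest bidder, so Bidder X wins.
Under the first-price rule, the price is the highest bid: £2250.
Surplus = £2250 − £2250 = £0.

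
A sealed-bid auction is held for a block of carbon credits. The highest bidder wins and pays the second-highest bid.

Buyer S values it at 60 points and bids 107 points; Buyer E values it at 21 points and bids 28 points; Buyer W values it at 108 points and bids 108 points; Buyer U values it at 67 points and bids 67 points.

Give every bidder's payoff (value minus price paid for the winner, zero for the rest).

Bids in descending order: Buyer W 108 points, then Buyer S 107 points, then Buyer U 67 points, then Buyer E 28 points.
Buyer W has the top bid and wins; the price is the second-highest bid, 107 points.
Buyer W's payoff = 108 points − 107 points = 1 points. All other bidders lose, so their payoff is 0.

Payoffs: Buyer S 0 points, Buyer E 0 points, Buyer W 1 points, Buyer U 0 points.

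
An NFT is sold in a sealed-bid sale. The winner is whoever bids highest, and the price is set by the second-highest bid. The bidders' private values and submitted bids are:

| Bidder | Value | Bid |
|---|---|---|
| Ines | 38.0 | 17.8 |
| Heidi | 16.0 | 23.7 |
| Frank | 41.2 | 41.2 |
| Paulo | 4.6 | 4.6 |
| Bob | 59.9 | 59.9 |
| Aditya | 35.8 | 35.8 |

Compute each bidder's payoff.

Ranking the bids: Bob 59.9 > Frank 41.2 > Aditya 35.8 > Heidi 23.7 > Ines 17.8 > Paulo 4.6.
Bob has the top bid and wins; the price is the second-highest bid, 41.2.
Bob's payoff = 59.9 − 41.2 = 18.7. All other bidders lose, so their payoff is 0.

Payoffs: Ines 0.0, Heidi 0.0, Frank 0.0, Paulo 0.0, Bob 18.7, Aditya 0.0.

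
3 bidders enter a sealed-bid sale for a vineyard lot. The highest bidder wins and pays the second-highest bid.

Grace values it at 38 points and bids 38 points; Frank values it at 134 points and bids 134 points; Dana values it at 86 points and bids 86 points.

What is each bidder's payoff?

Sorted high to low: Frank 134 points; Dana 86 points; Grace 38 points.
Frank has the top bid and wins; the price is the second-highest bid, 86 points.
Frank's payoff = 134 points − 86 points = 48 points. All other bidders lose, so their payoff is 0.

Payoffs: Grace 0 points, Frank 48 points, Dana 0 points.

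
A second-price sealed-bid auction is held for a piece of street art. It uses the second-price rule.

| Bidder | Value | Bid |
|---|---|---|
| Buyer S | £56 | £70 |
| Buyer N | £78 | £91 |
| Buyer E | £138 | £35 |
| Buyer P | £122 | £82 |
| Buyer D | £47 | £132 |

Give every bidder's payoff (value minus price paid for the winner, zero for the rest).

Buyer S £0, Buyer N £0, Buyer E £0, Buyer P £0, Buyer D -£44.

Sorted high to low: Buyer D £132 > Buyer N £91 > Buyer P £82 > Buyer S £70 > Buyer E £35.
Buyer D has the top bid and wins; the price is the second-highest bid, £91.
Buyer D's payoff = £47 − £91 = -£44. All other bidders lose, so their payoff is 0.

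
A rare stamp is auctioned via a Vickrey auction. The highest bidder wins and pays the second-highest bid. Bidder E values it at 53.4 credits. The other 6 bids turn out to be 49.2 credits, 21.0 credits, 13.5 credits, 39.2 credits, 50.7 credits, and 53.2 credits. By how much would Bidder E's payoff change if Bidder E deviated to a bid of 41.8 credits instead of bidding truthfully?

Payoff change: -0.2 credits.

The highest competing bid is 53.2 credits.
Bidding truthfully at 53.4 credits: Bidder E has the top bid, wins, and pays the second-highest bid 53.2 credits. Payoff = 53.4 credits − 53.2 credits = 0.2 credits.
Bidding 41.8 credits: the top bid is 53.2 credits (a rival), so Bidder E loses. Payoff = 0.0 credits.
Change = 0.0 credits − 0.2 credits = -0.2 credits.
Deviating from a truthful bid can only lose payoff in a second-price auction — never gain.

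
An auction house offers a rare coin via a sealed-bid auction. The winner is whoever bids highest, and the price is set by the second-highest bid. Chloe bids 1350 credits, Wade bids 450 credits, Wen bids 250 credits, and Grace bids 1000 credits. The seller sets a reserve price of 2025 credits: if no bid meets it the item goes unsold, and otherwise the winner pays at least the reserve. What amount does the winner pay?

Ordered from highest: Chloe 1350 credits > Grace 1000 credits > Wade 450 credits > Wen 250 credits.
The top bid 1350 credits is below the reserve 2025 credits, so the item goes unsold and nothing is paid.

unsold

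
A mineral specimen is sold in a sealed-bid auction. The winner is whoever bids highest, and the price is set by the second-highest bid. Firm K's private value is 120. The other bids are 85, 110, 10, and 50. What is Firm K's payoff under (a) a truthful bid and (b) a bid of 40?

The highest competing bid is 110.
Bidding truthfully at 120: Firm K has the top bid, wins, and pays the second-highest bid 110. Payoff = 120 − 110 = 10.
Bidding 40: the top bid is 110 (a rival), so Firm K loses. Payoff = 0.
Deviating from a truthful bid can only lose payoff in a second-price auction — never gain.

Truthful: 10; alternative: 0.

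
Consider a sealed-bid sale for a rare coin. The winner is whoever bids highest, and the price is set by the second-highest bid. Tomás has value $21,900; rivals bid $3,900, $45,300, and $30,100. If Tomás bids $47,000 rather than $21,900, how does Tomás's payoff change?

The highest competing bid is $45,300.
Bidding truthfully at $21,900: the top bid is $45,300 (a rival), so Tomás loses. Payoff = $0.
Bidding $47,000: Tomás has the top bid, wins, and pays the second-highest bid $45,300. Payoff = $21,900 − $45,300 = -$23,400.
Change = -$23,400 − $0 = -$23,400.

Payoff change: -$23,400.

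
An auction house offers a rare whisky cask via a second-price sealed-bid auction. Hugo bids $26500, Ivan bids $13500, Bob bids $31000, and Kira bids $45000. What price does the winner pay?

Ranking the bids: Kira $45000; Bob $31000; Hugo $26500; Ivan $13500.
Kira has the highest bid, so Kira wins.
The second-highest bid is $31000, so that is what Kira pays.

Price paid: $31000.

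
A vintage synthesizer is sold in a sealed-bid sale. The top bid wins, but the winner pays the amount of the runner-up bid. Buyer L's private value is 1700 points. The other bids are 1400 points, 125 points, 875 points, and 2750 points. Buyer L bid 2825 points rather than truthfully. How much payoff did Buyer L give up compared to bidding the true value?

Regret: 1050 points.

The highest competing bid is 2750 points.
Bidding truthfully at 1700 points: the top bid is 2750 points (a rival), so Buyer L loses. Payoff = 0 points.
Bidding 2825 points: Buyer L has the top bid, wins, and pays the second-highest bid 2750 points. Payoff = 1700 points − 2750 points = -1050 points.
Regret = truthful payoff − actual payoff = 0 points − -1050 points = 1050 points.
Deviating from a truthful bid can only lose payoff in a second-price auction — never gain.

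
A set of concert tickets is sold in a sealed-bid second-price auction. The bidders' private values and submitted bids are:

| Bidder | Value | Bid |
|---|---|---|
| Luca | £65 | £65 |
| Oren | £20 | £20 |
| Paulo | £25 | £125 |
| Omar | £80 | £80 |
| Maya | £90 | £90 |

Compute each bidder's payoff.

Payoffs: Luca £0, Oren £0, Paulo -£65, Omar £0, Maya £0.

Bids in descending order: Paulo £125, then Maya £90, then Omar £80, then Luca £65, then Oren £20.
Paulo has the top bid and wins; the price is the second-highest bid, £90.
Paulo's payoff = £25 − £90 = -£65. All other bidders lose, so their payoff is 0.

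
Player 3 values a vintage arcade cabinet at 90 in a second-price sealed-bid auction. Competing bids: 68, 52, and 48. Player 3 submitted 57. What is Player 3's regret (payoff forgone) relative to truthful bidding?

The highest competing bid is 68.
Bidding truthfully at 90: Player 3 has the top bid, wins, and pays the second-highest bid 68. Payoff = 90 − 68 = 22.
Bidding 57: the top bid is 68 (a rival), so Player 3 loses. Payoff = 0.
Regret = truthful payoff − actual payoff = 22 − 0 = 22.
This is the dominant-strategy logic: truthful bidding weakly beats any alternative.

Payoff forgone: 22.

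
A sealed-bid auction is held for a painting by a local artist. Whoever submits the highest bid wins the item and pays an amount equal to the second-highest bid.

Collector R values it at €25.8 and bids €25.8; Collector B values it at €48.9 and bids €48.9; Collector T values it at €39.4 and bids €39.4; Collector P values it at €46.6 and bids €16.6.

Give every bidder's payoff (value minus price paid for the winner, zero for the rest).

Payoffs: Collector R €0.0, Collector B €9.5, Collector T €0.0, Collector P €0.0.

Ordered from highest: Collector B €48.9 > Collector T €39.4 > Collector R €25.8 > Collector P €16.6.
Collector B has the top bid and wins; the price is the second-highest bid, €39.4.
Collector B's payoff = €48.9 − €39.4 = €9.5. All other bidders lose, so their payoff is 0.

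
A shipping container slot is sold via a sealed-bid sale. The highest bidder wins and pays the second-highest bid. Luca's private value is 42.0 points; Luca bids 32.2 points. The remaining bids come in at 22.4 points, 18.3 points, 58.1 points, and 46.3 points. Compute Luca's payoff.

Luca's payoff: 0.0 points.

Highest competing bid: 58.1 points.
Luca's bid 32.2 points is not the highest, so Luca loses, pays nothing, and earns zero payoff.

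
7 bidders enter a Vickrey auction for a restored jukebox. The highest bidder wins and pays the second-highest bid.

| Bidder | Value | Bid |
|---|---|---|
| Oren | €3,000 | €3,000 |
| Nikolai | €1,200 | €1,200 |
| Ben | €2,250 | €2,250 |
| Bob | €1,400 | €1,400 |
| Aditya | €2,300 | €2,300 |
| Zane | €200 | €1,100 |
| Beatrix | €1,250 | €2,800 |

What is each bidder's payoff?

Bids in descending order: Oren €3,000 > Beatrix €2,800 > Aditya €2,300 > Ben €2,250 > Bob €1,400 > Nikolai €1,200 > Zane €1,100.
Oren has the top bid and wins; the price is the second-highest bid, €2,800.
Oren's payoff = €3,000 − €2,800 = €200. All other bidders lose, so their payoff is 0.

Oren €200, Nikolai €0, Ben €0, Bob €0, Aditya €0, Zane €0, Beatrix €0.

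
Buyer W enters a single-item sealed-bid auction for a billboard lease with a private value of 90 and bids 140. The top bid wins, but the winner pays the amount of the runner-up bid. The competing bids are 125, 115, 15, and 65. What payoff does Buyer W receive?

Payoff = -35.

Highest competing bid: 125.
Buyer W's bid 140 is the highest overall, so Buyer W wins and pays the second-highest bid, 125.
Payoff = value − price = 90 − 125 = -35.
Overbidding won the item at a price above value — truthful bidding would have avoided this loss.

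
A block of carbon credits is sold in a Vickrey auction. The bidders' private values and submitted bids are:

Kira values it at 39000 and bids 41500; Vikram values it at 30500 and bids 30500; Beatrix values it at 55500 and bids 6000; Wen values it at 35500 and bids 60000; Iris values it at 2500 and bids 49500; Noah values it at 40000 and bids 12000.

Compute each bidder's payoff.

Kira 0, Vikram 0, Beatrix 0, Wen -14000, Iris 0, Noah 0.

Sorted high to low: Wen 60000 > Iris 49500 > Kira 41500 > Vikram 30500 > Noah 12000 > Beatrix 6000.
Wen has the top bid and wins; the price is the second-highest bid, 49500.
Wen's payoff = 35500 − 49500 = -14000. All other bidders lose, so their payoff is 0.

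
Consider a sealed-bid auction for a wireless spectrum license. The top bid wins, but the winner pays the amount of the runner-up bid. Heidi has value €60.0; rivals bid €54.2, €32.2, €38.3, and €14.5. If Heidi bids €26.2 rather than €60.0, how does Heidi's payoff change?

Change in payoff: -€5.8.

The highest competing bid is €54.2.
Bidding truthfully at €60.0: Heidi has the top bid, wins, and pays the second-highest bid €54.2. Payoff = €60.0 − €54.2 = €5.8.
Bidding €26.2: the top bid is €54.2 (a rival), so Heidi loses. Payoff = €0.0.
Change = €0.0 − €5.8 = -€5.8.
This is the dominant-strategy logic: truthful bidding weakly beats any alternative.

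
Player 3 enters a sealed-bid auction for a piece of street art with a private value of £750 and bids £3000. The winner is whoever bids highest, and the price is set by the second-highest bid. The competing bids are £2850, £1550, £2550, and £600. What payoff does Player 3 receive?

Payoff = -£2100.

Highest competing bid: £2850.
Player 3's bid £3000 is the highest overall, so Player 3 wins and pays the second-highest bid, £2850.
Payoff = value − price = £750 − £2850 = -£2100.
Overbidding won the item at a price above value — truthful bidding would have avoided this loss.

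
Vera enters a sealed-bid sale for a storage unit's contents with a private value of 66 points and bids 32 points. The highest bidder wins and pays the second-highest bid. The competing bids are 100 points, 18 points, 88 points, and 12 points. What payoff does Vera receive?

0 points

Highest competing bid: 100 points.
Vera's bid 32 points is not the highest, so Vera loses, pays nothing, and earns zero payoff.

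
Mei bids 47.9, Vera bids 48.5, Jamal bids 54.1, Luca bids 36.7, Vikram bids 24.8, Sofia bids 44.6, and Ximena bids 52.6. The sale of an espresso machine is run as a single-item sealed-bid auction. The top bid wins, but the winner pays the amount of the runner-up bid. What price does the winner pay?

Sorted high to low: Jamal 54.1, then Ximena 52.6, then Vera 48.5, then Mei 47.9, then Sofia 44.6, then Luca 36.7, then Vikram 24.8.
Jamal has the highest bid, so Jamal wins.
The second-highest bid is 52.6, so that is what Jamal pays.

Price paid: 52.6.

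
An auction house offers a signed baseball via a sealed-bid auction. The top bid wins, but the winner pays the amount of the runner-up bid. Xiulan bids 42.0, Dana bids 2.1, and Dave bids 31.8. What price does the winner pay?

31.8

Ranking the bids: Xiulan 42.0; Dave 31.8; Dana 2.1.
Xiulan has the highest bid, so Xiulan wins.
The second-highest bid is 31.8, so that is what Xiulan pays.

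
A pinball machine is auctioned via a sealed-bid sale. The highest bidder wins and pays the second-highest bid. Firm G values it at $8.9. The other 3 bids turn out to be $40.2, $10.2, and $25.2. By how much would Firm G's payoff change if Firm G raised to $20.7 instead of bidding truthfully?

The highest competing bid is $40.2.
Bidding truthfully at $8.9: the top bid is $40.2 (a rival), so Firm G loses. Payoff = $0.0.
Bidding $20.7: the top bid is $40.2 (a rival), so Firm G loses. Payoff = $0.0.
Change = $0.0 − $0.0 = $0.0.
The bid only affects whether you win, not the price — here both bids land on the same side of the top rival bid, so the deviation is payoff-neutral.

$0.0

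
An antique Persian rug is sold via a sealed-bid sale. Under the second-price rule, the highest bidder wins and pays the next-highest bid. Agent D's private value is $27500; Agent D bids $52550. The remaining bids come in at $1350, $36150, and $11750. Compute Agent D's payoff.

Highest competing bid: $36150.
Agent D's bid $52550 is the highest overall, so Agent D wins and pays the second-highest bid, $36150.
Payoff = value − price = $27500 − $36150 = -$8650.
Overbidding won the item at a price above value — truthful bidding would have avoided this loss.

-$8650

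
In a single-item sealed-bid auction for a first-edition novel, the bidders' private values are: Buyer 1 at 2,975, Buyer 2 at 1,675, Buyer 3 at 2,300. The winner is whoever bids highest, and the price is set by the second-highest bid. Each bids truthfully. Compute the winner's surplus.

Surplus = 675.

Bids in descending order: Buyer 1 2,975 > Buyer 3 2,300 > Buyer 2 1,675.
Buyer 1 wins with the top bid and pays the second-highest, 2,300.
Surplus = 2,975 − 2,300 = 675.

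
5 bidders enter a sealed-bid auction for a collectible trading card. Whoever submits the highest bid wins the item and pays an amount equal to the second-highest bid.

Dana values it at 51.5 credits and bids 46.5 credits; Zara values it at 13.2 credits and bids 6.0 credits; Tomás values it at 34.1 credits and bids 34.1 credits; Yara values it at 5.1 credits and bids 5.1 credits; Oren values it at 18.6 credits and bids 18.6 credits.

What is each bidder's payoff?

Dana 17.4 credits, Zara 0.0 credits, Tomás 0.0 credits, Yara 0.0 credits, Oren 0.0 credits.

Ordered from highest: Dana 46.5 credits, then Tomás 34.1 credits, then Oren 18.6 credits, then Zara 6.0 credits, then Yara 5.1 credits.
Dana has the top bid and wins; the price is the second-highest bid, 34.1 credits.
Dana's payoff = 51.5 credits − 34.1 credits = 17.4 credits. All other bidders lose, so their payoff is 0.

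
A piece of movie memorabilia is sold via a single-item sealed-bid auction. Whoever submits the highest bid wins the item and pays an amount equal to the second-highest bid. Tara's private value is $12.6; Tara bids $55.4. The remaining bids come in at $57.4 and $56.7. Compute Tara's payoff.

Highest competing bid: $57.4.
Tara's bid $55.4 is not the highest, so Tara loses, pays nothing, and earns zero payoff.

$0.0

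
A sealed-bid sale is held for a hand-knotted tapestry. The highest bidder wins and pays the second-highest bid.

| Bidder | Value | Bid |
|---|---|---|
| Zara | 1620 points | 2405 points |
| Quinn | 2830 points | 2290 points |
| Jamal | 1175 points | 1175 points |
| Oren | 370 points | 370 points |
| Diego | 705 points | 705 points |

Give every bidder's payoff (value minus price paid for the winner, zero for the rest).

Payoffs: Zara -670 points, Quinn 0 points, Jamal 0 points, Oren 0 points, Diego 0 points.

Ranking the bids: Zara 2405 points > Quinn 2290 points > Jamal 1175 points > Diego 705 points > Oren 370 points.
Zara has the top bid and wins; the price is the second-highest bid, 2290 points.
Zara's payoff = 1620 points − 2290 points = -670 points. All other bidders lose, so their payoff is 0.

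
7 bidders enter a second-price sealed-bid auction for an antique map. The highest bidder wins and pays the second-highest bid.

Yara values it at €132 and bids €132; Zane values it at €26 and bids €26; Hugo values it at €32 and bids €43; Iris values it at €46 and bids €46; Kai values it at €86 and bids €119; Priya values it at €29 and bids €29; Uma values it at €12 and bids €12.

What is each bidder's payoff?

Payoffs: Yara €13, Zane €0, Hugo €0, Iris €0, Kai €0, Priya €0, Uma €0.

Sorted high to low: Yara €132; Kai €119; Iris €46; Hugo €43; Priya €29; Zane €26; Uma €12.
Yara has the top bid and wins; the price is the second-highest bid, €119.
Yara's payoff = €132 − €119 = €13. All other bidders lose, so their payoff is 0.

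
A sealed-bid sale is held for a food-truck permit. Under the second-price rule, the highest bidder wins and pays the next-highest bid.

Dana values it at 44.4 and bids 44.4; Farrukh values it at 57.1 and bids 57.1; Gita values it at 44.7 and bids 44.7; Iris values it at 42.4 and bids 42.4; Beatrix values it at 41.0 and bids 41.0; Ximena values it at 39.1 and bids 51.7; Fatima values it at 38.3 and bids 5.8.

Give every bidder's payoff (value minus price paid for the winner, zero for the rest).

Dana 0.0, Farrukh 5.4, Gita 0.0, Iris 0.0, Beatrix 0.0, Ximena 0.0, Fatima 0.0.

Ordered from highest: Farrukh 57.1 > Ximena 51.7 > Gita 44.7 > Dana 44.4 > Iris 42.4 > Beatrix 41.0 > Fatima 5.8.
Farrukh has the top bid and wins; the price is the second-highest bid, 51.7.
Farrukh's payoff = 57.1 − 51.7 = 5.4. All other bidders lose, so their payoff is 0.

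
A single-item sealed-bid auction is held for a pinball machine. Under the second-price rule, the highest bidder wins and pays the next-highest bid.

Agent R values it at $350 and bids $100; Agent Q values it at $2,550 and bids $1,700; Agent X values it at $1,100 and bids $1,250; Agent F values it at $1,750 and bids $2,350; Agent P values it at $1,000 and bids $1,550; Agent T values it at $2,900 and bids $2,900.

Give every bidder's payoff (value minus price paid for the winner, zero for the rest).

Payoffs: Agent R $0, Agent Q $0, Agent X $0, Agent F $0, Agent P $0, Agent T $550.

Ordered from highest: Agent T $2,900 > Agent F $2,350 > Agent Q $1,700 > Agent P $1,550 > Agent X $1,250 > Agent R $100.
Agent T has the top bid and wins; the price is the second-highest bid, $2,350.
Agent T's payoff = $2,900 − $2,350 = $550. All other bidders lose, so their payoff is 0.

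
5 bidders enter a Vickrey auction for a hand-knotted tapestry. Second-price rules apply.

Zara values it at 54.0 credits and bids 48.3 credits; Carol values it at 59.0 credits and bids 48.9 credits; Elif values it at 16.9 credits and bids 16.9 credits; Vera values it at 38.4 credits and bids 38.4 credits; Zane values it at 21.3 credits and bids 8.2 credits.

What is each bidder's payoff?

Ranking the bids: Carol 48.9 credits, then Zara 48.3 credits, then Vera 38.4 credits, then Elif 16.9 credits, then Zane 8.2 credits.
Carol has the top bid and wins; the price is the second-highest bid, 48.3 credits.
Carol's payoff = 59.0 credits − 48.3 credits = 10.7 credits. All other bidders lose, so their payoff is 0.

Payoffs: Zara 0.0 credits, Carol 10.7 credits, Elif 0.0 credits, Vera 0.0 credits, Zane 0.0 credits.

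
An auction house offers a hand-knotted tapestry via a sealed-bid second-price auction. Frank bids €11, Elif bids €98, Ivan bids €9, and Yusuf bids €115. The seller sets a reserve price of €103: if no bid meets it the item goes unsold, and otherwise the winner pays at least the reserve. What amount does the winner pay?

Bids in descending order: Yusuf €115 > Elif €98 > Frank €11 > Ivan €9.
Yusuf has the highest bid, so Yusuf wins.
The second-highest bid is €98, but the reserve €103 is higher, so the price is the reserve.

The winner pays €103.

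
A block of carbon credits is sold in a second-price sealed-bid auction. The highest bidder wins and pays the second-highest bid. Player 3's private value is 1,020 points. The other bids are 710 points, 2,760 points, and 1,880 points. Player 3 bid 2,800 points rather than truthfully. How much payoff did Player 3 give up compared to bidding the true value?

1,740 points

The highest competing bid is 2,760 points.
Bidding truthfully at 1,020 points: the top bid is 2,760 points (a rival), so Player 3 loses. Payoff = 0 points.
Bidding 2,800 points: Player 3 has the top bid, wins, and pays the second-highest bid 2,760 points. Payoff = 1,020 points − 2,760 points = -1,740 points.
Regret = truthful payoff − actual payoff = 0 points − -1,740 points = 1,740 points.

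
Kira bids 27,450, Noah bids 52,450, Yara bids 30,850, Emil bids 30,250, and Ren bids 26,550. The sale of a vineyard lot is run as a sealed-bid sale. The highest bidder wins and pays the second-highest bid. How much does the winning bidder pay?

Sorted high to low: Noah 52,450; Yara 30,850; Emil 30,250; Kira 27,450; Ren 26,550.
Noah has the highest bid, so Noah wins.
The second-highest bid is 30,850, so that is what Noah pays.

Price paid: 30,850.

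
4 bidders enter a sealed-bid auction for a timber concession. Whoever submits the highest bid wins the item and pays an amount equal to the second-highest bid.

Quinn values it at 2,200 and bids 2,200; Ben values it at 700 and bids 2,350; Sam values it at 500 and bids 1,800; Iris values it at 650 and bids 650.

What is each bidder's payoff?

Quinn 0, Ben -1,500, Sam 0, Iris 0.

Ranking the bids: Ben 2,350; Quinn 2,200; Sam 1,800; Iris 650.
Ben has the top bid and wins; the price is the second-highest bid, 2,200.
Ben's payoff = 700 − 2,200 = -1,500. All other bidders lose, so their payoff is 0.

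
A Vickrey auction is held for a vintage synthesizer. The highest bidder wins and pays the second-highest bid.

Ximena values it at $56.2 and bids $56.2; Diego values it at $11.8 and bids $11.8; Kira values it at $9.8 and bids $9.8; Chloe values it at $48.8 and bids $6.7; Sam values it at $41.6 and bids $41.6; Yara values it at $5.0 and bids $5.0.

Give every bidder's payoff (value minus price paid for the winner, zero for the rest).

Ranking the bids: Ximena $56.2 > Sam $41.6 > Diego $11.8 > Kira $9.8 > Chloe $6.7 > Yara $5.0.
Ximena has the top bid and wins; the price is the second-highest bid, $41.6.
Ximena's payoff = $56.2 − $41.6 = $14.6. All other bidders lose, so their payoff is 0.

Ximena $14.6, Diego $0.0, Kira $0.0, Chloe $0.0, Sam $0.0, Yara $0.0.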